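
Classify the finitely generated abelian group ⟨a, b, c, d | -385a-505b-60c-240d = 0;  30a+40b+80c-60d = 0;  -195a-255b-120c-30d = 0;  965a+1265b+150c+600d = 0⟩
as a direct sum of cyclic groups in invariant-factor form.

rank_ℚ(R)=4; free=4−4=0
SNF(R) diag = [5, 10, 30, 90] → torsion [5, 10, 30, 90]

Answer: M ≅ ℤ/5 ⊕ ℤ/10 ⊕ ℤ/30 ⊕ ℤ/90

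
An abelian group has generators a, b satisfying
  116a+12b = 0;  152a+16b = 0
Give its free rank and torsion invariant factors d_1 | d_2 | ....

rank_ℚ(R)=2; free=2−2=0
SNF(R) diag = [4, 8] → torsion [4, 8]

Answer: M ≅ ℤ/4 ⊕ ℤ/8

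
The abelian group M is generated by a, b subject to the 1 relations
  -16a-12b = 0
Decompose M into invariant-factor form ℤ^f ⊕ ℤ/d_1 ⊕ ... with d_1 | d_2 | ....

rank_ℚ(R)=1; free=2−1=1
SNF(R) diag = [4] → torsion [4]

Answer: M ≅ ℤ^1 ⊕ ℤ/4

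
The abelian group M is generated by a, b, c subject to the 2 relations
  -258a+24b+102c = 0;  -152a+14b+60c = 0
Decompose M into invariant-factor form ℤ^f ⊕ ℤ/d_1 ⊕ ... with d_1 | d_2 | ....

Answer: M ≅ ℤ^1 ⊕ ℤ/2 ⊕ ℤ/6

Derivation:
rank_ℚ(R)=2; free=3−2=1
SNF(R) diag = [2, 6] → torsion [2, 6]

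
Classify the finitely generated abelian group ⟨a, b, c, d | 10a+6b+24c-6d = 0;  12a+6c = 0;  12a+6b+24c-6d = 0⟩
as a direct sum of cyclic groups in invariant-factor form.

rank_ℚ(R)=3; free=4−3=1
SNF(R) diag = [2, 6, 6] → torsion [2, 6, 6]

Answer: M ≅ ℤ^1 ⊕ ℤ/2 ⊕ ℤ/6 ⊕ ℤ/6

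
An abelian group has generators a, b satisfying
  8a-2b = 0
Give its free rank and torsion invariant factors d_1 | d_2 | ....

Answer: M ≅ ℤ^1 ⊕ ℤ/2

Derivation:
rank_ℚ(R)=1; free=2−1=1
SNF(R) diag = [2] → torsion [2]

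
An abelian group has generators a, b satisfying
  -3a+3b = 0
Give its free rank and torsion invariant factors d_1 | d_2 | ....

rank_ℚ(R)=1; free=2−1=1
SNF(R) diag = [3] → torsion [3]

Answer: M ≅ ℤ^1 ⊕ ℤ/3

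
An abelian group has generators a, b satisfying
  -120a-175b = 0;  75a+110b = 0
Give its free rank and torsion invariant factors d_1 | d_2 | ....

Answer: M ≅ ℤ/5 ⊕ ℤ/15

Derivation:
rank_ℚ(R)=2; free=2−2=0
SNF(R) diag = [5, 15] → torsion [5, 15]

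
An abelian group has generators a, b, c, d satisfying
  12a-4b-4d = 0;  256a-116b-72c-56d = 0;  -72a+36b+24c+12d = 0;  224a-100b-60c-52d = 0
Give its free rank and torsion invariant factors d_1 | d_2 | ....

Answer: M ≅ ℤ/4 ⊕ ℤ/4 ⊕ ℤ/12 ⊕ ℤ/12

Derivation:
rank_ℚ(R)=4; free=4−4=0
SNF(R) diag = [4, 4, 12, 12] → torsion [4, 4, 12, 12]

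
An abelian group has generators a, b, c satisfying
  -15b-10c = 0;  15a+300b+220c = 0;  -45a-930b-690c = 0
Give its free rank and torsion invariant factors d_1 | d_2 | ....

Answer: M ≅ ℤ/5 ⊕ ℤ/15 ⊕ ℤ/30

Derivation:
rank_ℚ(R)=3; free=3−3=0
SNF(R) diag = [5, 15, 30] → torsion [5, 15, 30]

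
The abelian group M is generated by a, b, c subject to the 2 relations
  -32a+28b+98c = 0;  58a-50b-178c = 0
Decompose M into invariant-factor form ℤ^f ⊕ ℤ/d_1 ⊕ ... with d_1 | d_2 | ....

rank_ℚ(R)=2; free=3−2=1
SNF(R) diag = [2, 6] → torsion [2, 6]

Answer: M ≅ ℤ^1 ⊕ ℤ/2 ⊕ ℤ/6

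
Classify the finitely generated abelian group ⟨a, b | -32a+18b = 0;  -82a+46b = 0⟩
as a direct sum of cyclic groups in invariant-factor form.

rank_ℚ(R)=2; free=2−2=0
SNF(R) diag = [2, 2] → torsion [2, 2]

Answer: M ≅ ℤ/2 ⊕ ℤ/2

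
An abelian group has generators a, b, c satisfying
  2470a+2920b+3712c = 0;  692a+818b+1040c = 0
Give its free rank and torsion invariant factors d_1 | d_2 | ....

Answer: M ≅ ℤ^1 ⊕ ℤ/2 ⊕ ℤ/6

Derivation:
rank_ℚ(R)=2; free=3−2=1
SNF(R) diag = [2, 6] → torsion [2, 6]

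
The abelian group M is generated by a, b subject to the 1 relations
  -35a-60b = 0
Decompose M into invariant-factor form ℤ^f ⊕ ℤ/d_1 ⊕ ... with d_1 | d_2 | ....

rank_ℚ(R)=1; free=2−1=1
SNF(R) diag = [5] → torsion [5]

Answer: M ≅ ℤ^1 ⊕ ℤ/5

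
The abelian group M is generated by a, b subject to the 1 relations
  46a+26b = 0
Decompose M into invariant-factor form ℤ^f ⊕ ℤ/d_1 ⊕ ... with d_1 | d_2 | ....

rank_ℚ(R)=1; free=2−1=1
SNF(R) diag = [2] → torsion [2]

Answer: M ≅ ℤ^1 ⊕ ℤ/2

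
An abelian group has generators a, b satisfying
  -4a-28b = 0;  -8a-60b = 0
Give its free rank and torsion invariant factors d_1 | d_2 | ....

Answer: M ≅ ℤ/4 ⊕ ℤ/4

Derivation:
rank_ℚ(R)=2; free=2−2=0
SNF(R) diag = [4, 4] → torsion [4, 4]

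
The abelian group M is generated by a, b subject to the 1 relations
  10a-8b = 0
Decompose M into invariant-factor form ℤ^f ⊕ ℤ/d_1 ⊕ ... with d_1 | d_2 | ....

rank_ℚ(R)=1; free=2−1=1
SNF(R) diag = [2] → torsion [2]

Answer: M ≅ ℤ^1 ⊕ ℤ/2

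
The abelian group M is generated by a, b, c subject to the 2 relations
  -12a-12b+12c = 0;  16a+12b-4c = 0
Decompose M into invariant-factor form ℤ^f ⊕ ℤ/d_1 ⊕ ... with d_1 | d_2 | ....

rank_ℚ(R)=2; free=3−2=1
SNF(R) diag = [4, 12] → torsion [4, 12]

Answer: M ≅ ℤ^1 ⊕ ℤ/4 ⊕ ℤ/12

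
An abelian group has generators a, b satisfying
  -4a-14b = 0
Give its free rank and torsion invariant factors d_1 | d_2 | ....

rank_ℚ(R)=1; free=2−1=1
SNF(R) diag = [2] → torsion [2]

Answer: M ≅ ℤ^1 ⊕ ℤ/2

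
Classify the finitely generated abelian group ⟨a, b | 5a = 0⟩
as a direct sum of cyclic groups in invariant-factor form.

rank_ℚ(R)=1; free=2−1=1
SNF(R) diag = [5] → torsion [5]

Answer: M ≅ ℤ^1 ⊕ ℤ/5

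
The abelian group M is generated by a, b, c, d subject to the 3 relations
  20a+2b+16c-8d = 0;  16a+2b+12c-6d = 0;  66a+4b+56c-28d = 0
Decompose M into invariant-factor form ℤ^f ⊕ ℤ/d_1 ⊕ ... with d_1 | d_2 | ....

rank_ℚ(R)=3; free=4−3=1
SNF(R) diag = [2, 2, 2] → torsion [2, 2, 2]

Answer: M ≅ ℤ^1 ⊕ ℤ/2 ⊕ ℤ/2 ⊕ ℤ/2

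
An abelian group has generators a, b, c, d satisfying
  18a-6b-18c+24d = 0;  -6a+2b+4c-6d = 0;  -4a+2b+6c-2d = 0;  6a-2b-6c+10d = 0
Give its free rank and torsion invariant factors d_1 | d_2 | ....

rank_ℚ(R)=4; free=4−4=0
SNF(R) diag = [2, 2, 2, 6] → torsion [2, 2, 2, 6]

Answer: M ≅ ℤ/2 ⊕ ℤ/2 ⊕ ℤ/2 ⊕ ℤ/6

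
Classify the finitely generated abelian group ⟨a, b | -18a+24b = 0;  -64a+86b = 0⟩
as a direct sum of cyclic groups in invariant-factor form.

rank_ℚ(R)=2; free=2−2=0
SNF(R) diag = [2, 6] → torsion [2, 6]

Answer: M ≅ ℤ/2 ⊕ ℤ/6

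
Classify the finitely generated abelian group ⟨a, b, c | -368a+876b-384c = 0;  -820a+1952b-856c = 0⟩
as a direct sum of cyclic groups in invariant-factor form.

rank_ℚ(R)=2; free=3−2=1
SNF(R) diag = [4, 4] → torsion [4, 4]

Answer: M ≅ ℤ^1 ⊕ ℤ/4 ⊕ ℤ/4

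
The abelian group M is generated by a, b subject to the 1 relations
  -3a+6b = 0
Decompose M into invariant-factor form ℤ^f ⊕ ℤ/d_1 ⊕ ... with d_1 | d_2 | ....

rank_ℚ(R)=1; free=2−1=1
SNF(R) diag = [3] → torsion [3]

Answer: M ≅ ℤ^1 ⊕ ℤ/3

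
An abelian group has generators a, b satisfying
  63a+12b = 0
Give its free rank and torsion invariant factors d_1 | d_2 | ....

rank_ℚ(R)=1; free=2−1=1
SNF(R) diag = [3] → torsion [3]

Answer: M ≅ ℤ^1 ⊕ ℤ/3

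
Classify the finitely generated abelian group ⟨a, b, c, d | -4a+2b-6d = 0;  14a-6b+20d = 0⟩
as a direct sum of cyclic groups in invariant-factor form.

rank_ℚ(R)=2; free=4−2=2
SNF(R) diag = [2, 2] → torsion [2, 2]

Answer: M ≅ ℤ^2 ⊕ ℤ/2 ⊕ ℤ/2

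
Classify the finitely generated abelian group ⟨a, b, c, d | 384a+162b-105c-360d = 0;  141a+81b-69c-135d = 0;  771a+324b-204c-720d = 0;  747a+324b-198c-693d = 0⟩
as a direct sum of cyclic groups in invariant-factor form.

rank_ℚ(R)=4; free=4−4=0
SNF(R) diag = [3, 9, 27, 81] → torsion [3, 9, 27, 81]

Answer: M ≅ ℤ/3 ⊕ ℤ/9 ⊕ ℤ/27 ⊕ ℤ/81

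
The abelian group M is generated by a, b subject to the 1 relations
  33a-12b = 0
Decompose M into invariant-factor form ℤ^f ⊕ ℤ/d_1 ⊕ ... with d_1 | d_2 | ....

rank_ℚ(R)=1; free=2−1=1
SNF(R) diag = [3] → torsion [3]

Answer: M ≅ ℤ^1 ⊕ ℤ/3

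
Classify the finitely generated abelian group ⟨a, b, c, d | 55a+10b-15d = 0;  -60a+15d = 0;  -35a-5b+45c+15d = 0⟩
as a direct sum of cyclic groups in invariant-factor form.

rank_ℚ(R)=3; free=4−3=1
SNF(R) diag = [5, 15, 45] → torsion [5, 15, 45]

Answer: M ≅ ℤ^1 ⊕ ℤ/5 ⊕ ℤ/15 ⊕ ℤ/45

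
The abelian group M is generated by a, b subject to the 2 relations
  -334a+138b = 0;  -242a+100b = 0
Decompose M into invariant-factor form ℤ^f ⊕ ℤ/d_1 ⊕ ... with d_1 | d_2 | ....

Answer: M ≅ ℤ/2 ⊕ ℤ/2

Derivation:
rank_ℚ(R)=2; free=2−2=0
SNF(R) diag = [2, 2] → torsion [2, 2]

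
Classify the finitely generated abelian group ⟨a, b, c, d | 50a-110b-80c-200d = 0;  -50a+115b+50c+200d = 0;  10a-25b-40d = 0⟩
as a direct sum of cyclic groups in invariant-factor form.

Answer: M ≅ ℤ^1 ⊕ ℤ/5 ⊕ ℤ/10 ⊕ ℤ/10

Derivation:
rank_ℚ(R)=3; free=4−3=1
SNF(R) diag = [5, 10, 10] → torsion [5, 10, 10]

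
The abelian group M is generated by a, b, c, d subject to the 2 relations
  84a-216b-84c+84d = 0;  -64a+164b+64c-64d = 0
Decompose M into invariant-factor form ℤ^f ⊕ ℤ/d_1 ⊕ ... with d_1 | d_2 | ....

Answer: M ≅ ℤ^2 ⊕ ℤ/4 ⊕ ℤ/12

Derivation:
rank_ℚ(R)=2; free=4−2=2
SNF(R) diag = [4, 12] → torsion [4, 12]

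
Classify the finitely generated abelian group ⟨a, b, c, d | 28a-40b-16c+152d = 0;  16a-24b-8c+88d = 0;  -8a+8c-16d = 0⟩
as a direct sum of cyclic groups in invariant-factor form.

rank_ℚ(R)=3; free=4−3=1
SNF(R) diag = [4, 8, 8] → torsion [4, 8, 8]

Answer: M ≅ ℤ^1 ⊕ ℤ/4 ⊕ ℤ/8 ⊕ ℤ/8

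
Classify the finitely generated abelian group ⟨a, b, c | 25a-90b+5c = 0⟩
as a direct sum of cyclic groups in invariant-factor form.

Answer: M ≅ ℤ^2 ⊕ ℤ/5

Derivation:
rank_ℚ(R)=1; free=3−1=2
SNF(R) diag = [5] → torsion [5]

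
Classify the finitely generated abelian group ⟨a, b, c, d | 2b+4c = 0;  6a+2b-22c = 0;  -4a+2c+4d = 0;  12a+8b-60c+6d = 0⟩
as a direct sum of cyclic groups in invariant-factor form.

Answer: M ≅ ℤ/2 ⊕ ℤ/2 ⊕ ℤ/2 ⊕ ℤ/6

Derivation:
rank_ℚ(R)=4; free=4−4=0
SNF(R) diag = [2, 2, 2, 6] → torsion [2, 2, 2, 6]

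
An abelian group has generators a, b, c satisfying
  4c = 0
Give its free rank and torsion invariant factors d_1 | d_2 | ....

Answer: M ≅ ℤ^2 ⊕ ℤ/4

Derivation:
rank_ℚ(R)=1; free=3−1=2
SNF(R) diag = [4] → torsion [4]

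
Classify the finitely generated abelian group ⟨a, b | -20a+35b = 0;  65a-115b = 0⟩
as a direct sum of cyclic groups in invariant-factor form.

rank_ℚ(R)=2; free=2−2=0
SNF(R) diag = [5, 5] → torsion [5, 5]

Answer: M ≅ ℤ/5 ⊕ ℤ/5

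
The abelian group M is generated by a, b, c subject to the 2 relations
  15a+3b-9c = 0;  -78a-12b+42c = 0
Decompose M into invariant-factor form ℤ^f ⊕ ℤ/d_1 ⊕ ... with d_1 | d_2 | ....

rank_ℚ(R)=2; free=3−2=1
SNF(R) diag = [3, 6] → torsion [3, 6]

Answer: M ≅ ℤ^1 ⊕ ℤ/3 ⊕ ℤ/6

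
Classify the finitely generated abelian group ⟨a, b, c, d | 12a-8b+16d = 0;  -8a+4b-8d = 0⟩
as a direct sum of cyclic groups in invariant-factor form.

rank_ℚ(R)=2; free=4−2=2
SNF(R) diag = [4, 4] → torsion [4, 4]

Answer: M ≅ ℤ^2 ⊕ ℤ/4 ⊕ ℤ/4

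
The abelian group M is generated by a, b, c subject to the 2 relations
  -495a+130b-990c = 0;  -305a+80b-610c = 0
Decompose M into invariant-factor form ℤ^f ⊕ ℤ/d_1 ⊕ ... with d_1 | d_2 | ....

rank_ℚ(R)=2; free=3−2=1
SNF(R) diag = [5, 10] → torsion [5, 10]

Answer: M ≅ ℤ^1 ⊕ ℤ/5 ⊕ ℤ/10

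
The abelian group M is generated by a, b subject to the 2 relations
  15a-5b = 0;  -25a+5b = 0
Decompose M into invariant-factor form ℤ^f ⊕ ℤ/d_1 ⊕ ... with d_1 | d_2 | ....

Answer: M ≅ ℤ/5 ⊕ ℤ/10

Derivation:
rank_ℚ(R)=2; free=2−2=0
SNF(R) diag = [5, 10] → torsion [5, 10]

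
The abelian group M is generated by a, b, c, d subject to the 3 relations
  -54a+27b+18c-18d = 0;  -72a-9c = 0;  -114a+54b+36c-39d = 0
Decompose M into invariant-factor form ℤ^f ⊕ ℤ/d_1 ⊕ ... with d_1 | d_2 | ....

Answer: M ≅ ℤ^1 ⊕ ℤ/3 ⊕ ℤ/9 ⊕ ℤ/27

Derivation:
rank_ℚ(R)=3; free=4−3=1
SNF(R) diag = [3, 9, 27] → torsion [3, 9, 27]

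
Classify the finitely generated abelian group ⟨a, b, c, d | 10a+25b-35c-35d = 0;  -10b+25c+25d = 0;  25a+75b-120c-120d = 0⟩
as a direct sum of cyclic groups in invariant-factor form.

Answer: M ≅ ℤ^1 ⊕ ℤ/5 ⊕ ℤ/5 ⊕ ℤ/5

Derivation:
rank_ℚ(R)=3; free=4−3=1
SNF(R) diag = [5, 5, 5] → torsion [5, 5, 5]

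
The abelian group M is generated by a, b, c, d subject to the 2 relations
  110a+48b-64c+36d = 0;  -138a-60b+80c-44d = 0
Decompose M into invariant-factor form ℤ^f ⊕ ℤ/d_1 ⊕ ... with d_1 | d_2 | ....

rank_ℚ(R)=2; free=4−2=2
SNF(R) diag = [2, 4] → torsion [2, 4]

Answer: M ≅ ℤ^2 ⊕ ℤ/2 ⊕ ℤ/4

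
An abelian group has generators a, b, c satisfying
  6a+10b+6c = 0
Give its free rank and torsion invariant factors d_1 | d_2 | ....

rank_ℚ(R)=1; free=3−1=2
SNF(R) diag = [2] → torsion [2]

Answer: M ≅ ℤ^2 ⊕ ℤ/2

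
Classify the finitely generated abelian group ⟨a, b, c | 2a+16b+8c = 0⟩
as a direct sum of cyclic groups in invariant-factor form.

Answer: M ≅ ℤ^2 ⊕ ℤ/2

Derivation:
rank_ℚ(R)=1; free=3−1=2
SNF(R) diag = [2] → torsion [2]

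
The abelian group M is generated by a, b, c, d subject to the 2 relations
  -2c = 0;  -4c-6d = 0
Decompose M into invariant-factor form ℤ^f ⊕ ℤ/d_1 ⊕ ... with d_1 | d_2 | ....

Answer: M ≅ ℤ^2 ⊕ ℤ/2 ⊕ ℤ/6

Derivation:
rank_ℚ(R)=2; free=4−2=2
SNF(R) diag = [2, 6] → torsion [2, 6]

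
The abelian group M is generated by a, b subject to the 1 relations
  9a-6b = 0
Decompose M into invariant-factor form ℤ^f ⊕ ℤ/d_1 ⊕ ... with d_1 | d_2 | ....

rank_ℚ(R)=1; free=2−1=1
SNF(R) diag = [3] → torsion [3]

Answer: M ≅ ℤ^1 ⊕ ℤ/3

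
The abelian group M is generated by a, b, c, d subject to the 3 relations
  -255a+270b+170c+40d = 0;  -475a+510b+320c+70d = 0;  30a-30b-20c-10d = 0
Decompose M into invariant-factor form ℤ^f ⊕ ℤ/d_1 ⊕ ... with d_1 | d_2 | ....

rank_ℚ(R)=3; free=4−3=1
SNF(R) diag = [5, 10, 30] → torsion [5, 10, 30]

Answer: M ≅ ℤ^1 ⊕ ℤ/5 ⊕ ℤ/10 ⊕ ℤ/30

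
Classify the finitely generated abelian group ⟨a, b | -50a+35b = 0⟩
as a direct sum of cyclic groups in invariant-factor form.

rank_ℚ(R)=1; free=2−1=1
SNF(R) diag = [5] → torsion [5]

Answer: M ≅ ℤ^1 ⊕ ℤ/5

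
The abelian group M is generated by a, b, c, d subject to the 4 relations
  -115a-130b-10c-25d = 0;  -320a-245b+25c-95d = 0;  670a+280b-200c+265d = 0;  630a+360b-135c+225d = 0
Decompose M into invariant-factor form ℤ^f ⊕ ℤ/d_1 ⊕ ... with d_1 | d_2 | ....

Answer: M ≅ ℤ/5 ⊕ ℤ/15 ⊕ ℤ/45 ⊕ ℤ/45

Derivation:
rank_ℚ(R)=4; free=4−4=0
SNF(R) diag = [5, 15, 45, 45] → torsion [5, 15, 45, 45]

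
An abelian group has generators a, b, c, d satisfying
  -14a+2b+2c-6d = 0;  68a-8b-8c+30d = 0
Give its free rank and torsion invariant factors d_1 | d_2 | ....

rank_ℚ(R)=2; free=4−2=2
SNF(R) diag = [2, 6] → torsion [2, 6]

Answer: M ≅ ℤ^2 ⊕ ℤ/2 ⊕ ℤ/6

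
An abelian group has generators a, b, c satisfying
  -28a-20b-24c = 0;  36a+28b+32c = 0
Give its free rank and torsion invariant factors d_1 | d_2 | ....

Answer: M ≅ ℤ^1 ⊕ ℤ/4 ⊕ ℤ/8

Derivation:
rank_ℚ(R)=2; free=3−2=1
SNF(R) diag = [4, 8] → torsion [4, 8]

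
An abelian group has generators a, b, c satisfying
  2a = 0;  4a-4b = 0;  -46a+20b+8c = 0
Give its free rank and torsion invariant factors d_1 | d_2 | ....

rank_ℚ(R)=3; free=3−3=0
SNF(R) diag = [2, 4, 8] → torsion [2, 4, 8]

Answer: M ≅ ℤ/2 ⊕ ℤ/4 ⊕ ℤ/8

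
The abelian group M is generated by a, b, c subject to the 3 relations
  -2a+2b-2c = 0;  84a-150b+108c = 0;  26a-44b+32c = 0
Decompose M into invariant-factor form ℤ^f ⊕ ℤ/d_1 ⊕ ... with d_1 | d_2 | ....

rank_ℚ(R)=3; free=3−3=0
SNF(R) diag = [2, 6, 6] → torsion [2, 6, 6]

Answer: M ≅ ℤ/2 ⊕ ℤ/6 ⊕ ℤ/6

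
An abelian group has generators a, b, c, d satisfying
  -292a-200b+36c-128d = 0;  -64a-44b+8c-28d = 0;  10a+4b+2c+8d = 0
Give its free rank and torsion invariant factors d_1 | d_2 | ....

Answer: M ≅ ℤ^1 ⊕ ℤ/2 ⊕ ℤ/4 ⊕ ℤ/8

Derivation:
rank_ℚ(R)=3; free=4−3=1
SNF(R) diag = [2, 4, 8] → torsion [2, 4, 8]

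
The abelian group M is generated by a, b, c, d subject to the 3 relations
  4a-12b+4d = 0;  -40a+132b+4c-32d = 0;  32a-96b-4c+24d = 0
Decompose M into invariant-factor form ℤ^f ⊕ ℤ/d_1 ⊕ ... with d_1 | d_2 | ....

rank_ℚ(R)=3; free=4−3=1
SNF(R) diag = [4, 4, 12] → torsion [4, 4, 12]

Answer: M ≅ ℤ^1 ⊕ ℤ/4 ⊕ ℤ/4 ⊕ ℤ/12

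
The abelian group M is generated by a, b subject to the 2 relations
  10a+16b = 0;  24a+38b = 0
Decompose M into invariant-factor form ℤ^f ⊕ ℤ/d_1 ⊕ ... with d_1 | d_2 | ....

Answer: M ≅ ℤ/2 ⊕ ℤ/2

Derivation:
rank_ℚ(R)=2; free=2−2=0
SNF(R) diag = [2, 2] → torsion [2, 2]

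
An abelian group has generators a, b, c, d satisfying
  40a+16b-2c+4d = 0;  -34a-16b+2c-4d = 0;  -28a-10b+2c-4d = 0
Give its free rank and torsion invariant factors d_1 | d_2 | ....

Answer: M ≅ ℤ^1 ⊕ ℤ/2 ⊕ ℤ/6 ⊕ ℤ/6

Derivation:
rank_ℚ(R)=3; free=4−3=1
SNF(R) diag = [2, 6, 6] → torsion [2, 6, 6]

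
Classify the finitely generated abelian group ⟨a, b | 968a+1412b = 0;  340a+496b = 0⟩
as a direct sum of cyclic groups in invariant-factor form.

rank_ℚ(R)=2; free=2−2=0
SNF(R) diag = [4, 12] → torsion [4, 12]

Answer: M ≅ ℤ/4 ⊕ ℤ/12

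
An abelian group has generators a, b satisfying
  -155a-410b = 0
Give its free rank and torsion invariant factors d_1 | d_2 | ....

Answer: M ≅ ℤ^1 ⊕ ℤ/5

Derivation:
rank_ℚ(R)=1; free=2−1=1
SNF(R) diag = [5] → torsion [5]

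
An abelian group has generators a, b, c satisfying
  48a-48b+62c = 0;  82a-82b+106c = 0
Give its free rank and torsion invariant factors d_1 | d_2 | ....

Answer: M ≅ ℤ^1 ⊕ ℤ/2 ⊕ ℤ/2

Derivation:
rank_ℚ(R)=2; free=3−2=1
SNF(R) diag = [2, 2] → torsion [2, 2]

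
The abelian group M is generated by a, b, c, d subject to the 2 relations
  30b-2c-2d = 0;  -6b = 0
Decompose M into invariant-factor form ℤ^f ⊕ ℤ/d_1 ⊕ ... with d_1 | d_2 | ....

rank_ℚ(R)=2; free=4−2=2
SNF(R) diag = [2, 6] → torsion [2, 6]

Answer: M ≅ ℤ^2 ⊕ ℤ/2 ⊕ ℤ/6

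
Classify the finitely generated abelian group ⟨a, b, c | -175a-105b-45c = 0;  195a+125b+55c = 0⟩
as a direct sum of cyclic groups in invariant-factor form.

Answer: M ≅ ℤ^1 ⊕ ℤ/5 ⊕ ℤ/10

Derivation:
rank_ℚ(R)=2; free=3−2=1
SNF(R) diag = [5, 10] → torsion [5, 10]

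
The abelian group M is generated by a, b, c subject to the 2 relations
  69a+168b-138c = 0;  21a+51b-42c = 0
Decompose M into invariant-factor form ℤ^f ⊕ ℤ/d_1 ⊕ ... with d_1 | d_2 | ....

rank_ℚ(R)=2; free=3−2=1
SNF(R) diag = [3, 3] → torsion [3, 3]

Answer: M ≅ ℤ^1 ⊕ ℤ/3 ⊕ ℤ/3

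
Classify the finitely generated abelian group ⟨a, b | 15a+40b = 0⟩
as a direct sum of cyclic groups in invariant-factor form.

Answer: M ≅ ℤ^1 ⊕ ℤ/5

Derivation:
rank_ℚ(R)=1; free=2−1=1
SNF(R) diag = [5] → torsion [5]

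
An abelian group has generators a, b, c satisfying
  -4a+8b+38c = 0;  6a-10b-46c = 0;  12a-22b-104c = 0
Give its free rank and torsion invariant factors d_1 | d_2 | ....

Answer: M ≅ ℤ/2 ⊕ ℤ/2 ⊕ ℤ/2

Derivation:
rank_ℚ(R)=3; free=3−3=0
SNF(R) diag = [2, 2, 2] → torsion [2, 2, 2]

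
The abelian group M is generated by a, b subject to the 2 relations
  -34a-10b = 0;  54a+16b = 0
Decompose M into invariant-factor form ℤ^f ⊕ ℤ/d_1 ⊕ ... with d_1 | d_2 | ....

rank_ℚ(R)=2; free=2−2=0
SNF(R) diag = [2, 2] → torsion [2, 2]

Answer: M ≅ ℤ/2 ⊕ ℤ/2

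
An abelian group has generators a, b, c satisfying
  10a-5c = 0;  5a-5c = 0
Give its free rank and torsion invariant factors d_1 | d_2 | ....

rank_ℚ(R)=2; free=3−2=1
SNF(R) diag = [5, 5] → torsion [5, 5]

Answer: M ≅ ℤ^1 ⊕ ℤ/5 ⊕ ℤ/5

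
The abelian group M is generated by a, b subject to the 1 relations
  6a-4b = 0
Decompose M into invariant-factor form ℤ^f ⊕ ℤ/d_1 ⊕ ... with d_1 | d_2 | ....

Answer: M ≅ ℤ^1 ⊕ ℤ/2

Derivation:
rank_ℚ(R)=1; free=2−1=1
SNF(R) diag = [2] → torsion [2]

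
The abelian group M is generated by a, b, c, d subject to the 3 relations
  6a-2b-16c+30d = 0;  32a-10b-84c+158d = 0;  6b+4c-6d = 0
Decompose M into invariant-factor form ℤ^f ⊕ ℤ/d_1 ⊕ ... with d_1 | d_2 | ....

Answer: M ≅ ℤ^1 ⊕ ℤ/2 ⊕ ℤ/2 ⊕ ℤ/4

Derivation:
rank_ℚ(R)=3; free=4−3=1
SNF(R) diag = [2, 2, 4] → torsion [2, 2, 4]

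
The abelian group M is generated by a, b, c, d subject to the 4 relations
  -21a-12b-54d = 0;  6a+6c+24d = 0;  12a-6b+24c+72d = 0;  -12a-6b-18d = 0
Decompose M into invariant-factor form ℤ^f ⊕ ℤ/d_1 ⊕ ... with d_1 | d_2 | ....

Answer: M ≅ ℤ/3 ⊕ ℤ/6 ⊕ ℤ/6 ⊕ ℤ/6

Derivation:
rank_ℚ(R)=4; free=4−4=0
SNF(R) diag = [3, 6, 6, 6] → torsion [3, 6, 6, 6]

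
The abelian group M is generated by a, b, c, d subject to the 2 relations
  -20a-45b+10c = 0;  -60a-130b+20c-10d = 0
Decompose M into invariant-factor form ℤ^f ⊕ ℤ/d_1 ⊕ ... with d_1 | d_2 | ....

Answer: M ≅ ℤ^2 ⊕ ℤ/5 ⊕ ℤ/10

Derivation:
rank_ℚ(R)=2; free=4−2=2
SNF(R) diag = [5, 10] → torsion [5, 10]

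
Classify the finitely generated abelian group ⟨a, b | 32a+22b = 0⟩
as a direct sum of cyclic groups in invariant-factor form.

Answer: M ≅ ℤ^1 ⊕ ℤ/2

Derivation:
rank_ℚ(R)=1; free=2−1=1
SNF(R) diag = [2] → torsion [2]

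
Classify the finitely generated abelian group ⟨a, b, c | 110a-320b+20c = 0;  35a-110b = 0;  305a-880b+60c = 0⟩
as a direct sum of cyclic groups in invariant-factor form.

Answer: M ≅ ℤ/5 ⊕ ℤ/10 ⊕ ℤ/20

Derivation:
rank_ℚ(R)=3; free=3−3=0
SNF(R) diag = [5, 10, 20] → torsion [5, 10, 20]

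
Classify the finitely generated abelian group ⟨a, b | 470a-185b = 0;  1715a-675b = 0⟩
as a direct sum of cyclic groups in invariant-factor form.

rank_ℚ(R)=2; free=2−2=0
SNF(R) diag = [5, 5] → torsion [5, 5]

Answer: M ≅ ℤ/5 ⊕ ℤ/5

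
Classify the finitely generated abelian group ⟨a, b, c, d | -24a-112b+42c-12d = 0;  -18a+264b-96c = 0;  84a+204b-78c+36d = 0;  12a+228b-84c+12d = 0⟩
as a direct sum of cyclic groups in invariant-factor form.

rank_ℚ(R)=4; free=4−4=0
SNF(R) diag = [2, 6, 12, 12] → torsion [2, 6, 12, 12]

Answer: M ≅ ℤ/2 ⊕ ℤ/6 ⊕ ℤ/12 ⊕ ℤ/12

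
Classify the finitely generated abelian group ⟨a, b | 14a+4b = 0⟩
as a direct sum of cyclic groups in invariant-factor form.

Answer: M ≅ ℤ^1 ⊕ ℤ/2

Derivation:
rank_ℚ(R)=1; free=2−1=1
SNF(R) diag = [2] → torsion [2]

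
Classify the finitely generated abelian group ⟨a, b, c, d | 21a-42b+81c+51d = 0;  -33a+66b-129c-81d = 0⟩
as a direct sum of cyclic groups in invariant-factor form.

rank_ℚ(R)=2; free=4−2=2
SNF(R) diag = [3, 6] → torsion [3, 6]

Answer: M ≅ ℤ^2 ⊕ ℤ/3 ⊕ ℤ/6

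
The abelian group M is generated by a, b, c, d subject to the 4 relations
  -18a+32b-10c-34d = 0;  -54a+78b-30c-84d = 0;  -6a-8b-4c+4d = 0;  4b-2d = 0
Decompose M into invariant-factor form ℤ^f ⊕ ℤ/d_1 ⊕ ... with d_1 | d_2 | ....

rank_ℚ(R)=4; free=4−4=0
SNF(R) diag = [2, 2, 6, 18] → torsion [2, 2, 6, 18]

Answer: M ≅ ℤ/2 ⊕ ℤ/2 ⊕ ℤ/6 ⊕ ℤ/18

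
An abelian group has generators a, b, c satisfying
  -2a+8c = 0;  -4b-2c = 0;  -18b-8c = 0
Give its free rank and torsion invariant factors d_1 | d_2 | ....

rank_ℚ(R)=3; free=3−3=0
SNF(R) diag = [2, 2, 2] → torsion [2, 2, 2]

Answer: M ≅ ℤ/2 ⊕ ℤ/2 ⊕ ℤ/2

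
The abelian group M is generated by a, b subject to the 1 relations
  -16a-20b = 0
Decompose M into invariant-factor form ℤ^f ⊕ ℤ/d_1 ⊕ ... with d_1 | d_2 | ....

rank_ℚ(R)=1; free=2−1=1
SNF(R) diag = [4] → torsion [4]

Answer: M ≅ ℤ^1 ⊕ ℤ/4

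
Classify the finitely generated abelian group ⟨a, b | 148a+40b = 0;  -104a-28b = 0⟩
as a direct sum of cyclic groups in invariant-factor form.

rank_ℚ(R)=2; free=2−2=0
SNF(R) diag = [4, 4] → torsion [4, 4]

Answer: M ≅ ℤ/4 ⊕ ℤ/4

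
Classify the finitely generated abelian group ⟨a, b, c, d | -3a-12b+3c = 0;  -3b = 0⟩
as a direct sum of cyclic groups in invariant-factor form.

Answer: M ≅ ℤ^2 ⊕ ℤ/3 ⊕ ℤ/3

Derivation:
rank_ℚ(R)=2; free=4−2=2
SNF(R) diag = [3, 3] → torsion [3, 3]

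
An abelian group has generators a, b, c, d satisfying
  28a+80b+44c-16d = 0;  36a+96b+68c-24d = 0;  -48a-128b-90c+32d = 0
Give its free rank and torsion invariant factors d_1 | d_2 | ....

Answer: M ≅ ℤ^1 ⊕ ℤ/2 ⊕ ℤ/4 ⊕ ℤ/8

Derivation:
rank_ℚ(R)=3; free=4−3=1
SNF(R) diag = [2, 4, 8] → torsion [2, 4, 8]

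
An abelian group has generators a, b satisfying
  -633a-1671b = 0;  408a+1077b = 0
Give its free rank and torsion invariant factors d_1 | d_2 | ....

rank_ℚ(R)=2; free=2−2=0
SNF(R) diag = [3, 9] → torsion [3, 9]

Answer: M ≅ ℤ/3 ⊕ ℤ/9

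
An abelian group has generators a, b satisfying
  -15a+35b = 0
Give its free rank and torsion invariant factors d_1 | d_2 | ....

rank_ℚ(R)=1; free=2−1=1
SNF(R) diag = [5] → torsion [5]

Answer: M ≅ ℤ^1 ⊕ ℤ/5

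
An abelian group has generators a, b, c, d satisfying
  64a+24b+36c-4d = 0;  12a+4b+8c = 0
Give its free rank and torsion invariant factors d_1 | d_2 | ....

Answer: M ≅ ℤ^2 ⊕ ℤ/4 ⊕ ℤ/4

Derivation:
rank_ℚ(R)=2; free=4−2=2
SNF(R) diag = [4, 4] → torsion [4, 4]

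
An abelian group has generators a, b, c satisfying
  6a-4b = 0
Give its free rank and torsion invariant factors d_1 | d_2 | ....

Answer: M ≅ ℤ^2 ⊕ ℤ/2

Derivation:
rank_ℚ(R)=1; free=3−1=2
SNF(R) diag = [2] → torsion [2]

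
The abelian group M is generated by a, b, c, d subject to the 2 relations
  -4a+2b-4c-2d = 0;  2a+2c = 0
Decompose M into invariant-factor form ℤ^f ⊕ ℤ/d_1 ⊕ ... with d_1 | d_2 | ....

Answer: M ≅ ℤ^2 ⊕ ℤ/2 ⊕ ℤ/2

Derivation:
rank_ℚ(R)=2; free=4−2=2
SNF(R) diag = [2, 2] → torsion [2, 2]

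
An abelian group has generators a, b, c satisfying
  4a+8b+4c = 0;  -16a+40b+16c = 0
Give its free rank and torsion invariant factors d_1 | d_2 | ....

rank_ℚ(R)=2; free=3−2=1
SNF(R) diag = [4, 8] → torsion [4, 8]

Answer: M ≅ ℤ^1 ⊕ ℤ/4 ⊕ ℤ/8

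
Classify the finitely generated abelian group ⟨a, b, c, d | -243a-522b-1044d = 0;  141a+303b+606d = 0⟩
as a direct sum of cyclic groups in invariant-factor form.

Answer: M ≅ ℤ^2 ⊕ ℤ/3 ⊕ ℤ/9

Derivation:
rank_ℚ(R)=2; free=4−2=2
SNF(R) diag = [3, 9] → torsion [3, 9]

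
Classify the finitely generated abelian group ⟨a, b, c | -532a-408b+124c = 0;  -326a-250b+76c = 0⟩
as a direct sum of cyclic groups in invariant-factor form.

rank_ℚ(R)=2; free=3−2=1
SNF(R) diag = [2, 4] → torsion [2, 4]

Answer: M ≅ ℤ^1 ⊕ ℤ/2 ⊕ ℤ/4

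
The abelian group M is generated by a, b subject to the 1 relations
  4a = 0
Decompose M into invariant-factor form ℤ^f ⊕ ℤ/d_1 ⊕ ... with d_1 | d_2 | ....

Answer: M ≅ ℤ^1 ⊕ ℤ/4

Derivation:
rank_ℚ(R)=1; free=2−1=1
SNF(R) diag = [4] → torsion [4]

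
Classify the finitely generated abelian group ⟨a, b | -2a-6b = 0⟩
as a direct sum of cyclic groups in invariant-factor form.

rank_ℚ(R)=1; free=2−1=1
SNF(R) diag = [2] → torsion [2]

Answer: M ≅ ℤ^1 ⊕ ℤ/2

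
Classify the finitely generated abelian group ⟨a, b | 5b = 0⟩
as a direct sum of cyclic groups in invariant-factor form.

Answer: M ≅ ℤ^1 ⊕ ℤ/5

Derivation:
rank_ℚ(R)=1; free=2−1=1
SNF(R) diag = [5] → torsion [5]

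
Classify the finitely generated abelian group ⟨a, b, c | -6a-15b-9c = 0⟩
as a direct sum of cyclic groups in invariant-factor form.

rank_ℚ(R)=1; free=3−1=2
SNF(R) diag = [3] → torsion [3]

Answer: M ≅ ℤ^2 ⊕ ℤ/3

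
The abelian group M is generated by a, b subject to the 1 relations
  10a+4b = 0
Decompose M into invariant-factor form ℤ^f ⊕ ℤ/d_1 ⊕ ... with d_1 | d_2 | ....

Answer: M ≅ ℤ^1 ⊕ ℤ/2

Derivation:
rank_ℚ(R)=1; free=2−1=1
SNF(R) diag = [2] → torsion [2]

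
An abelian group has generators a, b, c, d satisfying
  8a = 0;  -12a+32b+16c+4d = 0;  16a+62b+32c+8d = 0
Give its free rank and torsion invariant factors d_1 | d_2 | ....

Answer: M ≅ ℤ^1 ⊕ ℤ/2 ⊕ ℤ/4 ⊕ ℤ/8

Derivation:
rank_ℚ(R)=3; free=4−3=1
SNF(R) diag = [2, 4, 8] → torsion [2, 4, 8]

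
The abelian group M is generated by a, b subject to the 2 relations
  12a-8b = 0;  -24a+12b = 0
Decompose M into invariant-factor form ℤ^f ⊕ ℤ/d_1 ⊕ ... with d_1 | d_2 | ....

Answer: M ≅ ℤ/4 ⊕ ℤ/12

Derivation:
rank_ℚ(R)=2; free=2−2=0
SNF(R) diag = [4, 12] → torsion [4, 12]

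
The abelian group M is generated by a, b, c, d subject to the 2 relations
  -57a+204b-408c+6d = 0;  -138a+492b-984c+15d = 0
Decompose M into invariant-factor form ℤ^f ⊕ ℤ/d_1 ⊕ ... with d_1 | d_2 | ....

rank_ℚ(R)=2; free=4−2=2
SNF(R) diag = [3, 9] → torsion [3, 9]

Answer: M ≅ ℤ^2 ⊕ ℤ/3 ⊕ ℤ/9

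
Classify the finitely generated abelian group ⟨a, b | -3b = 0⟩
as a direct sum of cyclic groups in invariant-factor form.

rank_ℚ(R)=1; free=2−1=1
SNF(R) diag = [3] → torsion [3]

Answer: M ≅ ℤ^1 ⊕ ℤ/3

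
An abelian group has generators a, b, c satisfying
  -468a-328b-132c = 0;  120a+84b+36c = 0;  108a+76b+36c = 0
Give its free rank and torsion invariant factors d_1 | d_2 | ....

Answer: M ≅ ℤ/4 ⊕ ℤ/12 ⊕ ℤ/12

Derivation:
rank_ℚ(R)=3; free=3−3=0
SNF(R) diag = [4, 12, 12] → torsion [4, 12, 12]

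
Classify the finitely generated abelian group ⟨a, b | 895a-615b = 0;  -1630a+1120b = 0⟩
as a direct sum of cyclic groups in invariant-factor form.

Answer: M ≅ ℤ/5 ⊕ ℤ/10

Derivation:
rank_ℚ(R)=2; free=2−2=0
SNF(R) diag = [5, 10] → torsion [5, 10]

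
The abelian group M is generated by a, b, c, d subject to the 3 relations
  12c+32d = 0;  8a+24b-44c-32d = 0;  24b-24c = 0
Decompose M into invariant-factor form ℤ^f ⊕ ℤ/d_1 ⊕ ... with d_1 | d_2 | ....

rank_ℚ(R)=3; free=4−3=1
SNF(R) diag = [4, 8, 24] → torsion [4, 8, 24]

Answer: M ≅ ℤ^1 ⊕ ℤ/4 ⊕ ℤ/8 ⊕ ℤ/24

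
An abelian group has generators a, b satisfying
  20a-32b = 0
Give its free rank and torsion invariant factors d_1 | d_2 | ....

rank_ℚ(R)=1; free=2−1=1
SNF(R) diag = [4] → torsion [4]

Answer: M ≅ ℤ^1 ⊕ ℤ/4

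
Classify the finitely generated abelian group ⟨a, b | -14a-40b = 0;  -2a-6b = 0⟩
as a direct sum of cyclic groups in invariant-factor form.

Answer: M ≅ ℤ/2 ⊕ ℤ/2

Derivation:
rank_ℚ(R)=2; free=2−2=0
SNF(R) diag = [2, 2] → torsion [2, 2]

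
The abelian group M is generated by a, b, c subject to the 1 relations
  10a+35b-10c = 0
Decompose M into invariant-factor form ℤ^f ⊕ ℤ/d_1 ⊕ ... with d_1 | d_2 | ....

rank_ℚ(R)=1; free=3−1=2
SNF(R) diag = [5] → torsion [5]

Answer: M ≅ ℤ^2 ⊕ ℤ/5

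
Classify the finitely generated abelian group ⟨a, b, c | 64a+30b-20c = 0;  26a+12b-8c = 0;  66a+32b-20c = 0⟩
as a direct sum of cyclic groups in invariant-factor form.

rank_ℚ(R)=3; free=3−3=0
SNF(R) diag = [2, 2, 4] → torsion [2, 2, 4]

Answer: M ≅ ℤ/2 ⊕ ℤ/2 ⊕ ℤ/4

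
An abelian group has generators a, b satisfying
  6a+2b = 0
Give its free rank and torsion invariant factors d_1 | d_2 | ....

Answer: M ≅ ℤ^1 ⊕ ℤ/2

Derivation:
rank_ℚ(R)=1; free=2−1=1
SNF(R) diag = [2] → torsion [2]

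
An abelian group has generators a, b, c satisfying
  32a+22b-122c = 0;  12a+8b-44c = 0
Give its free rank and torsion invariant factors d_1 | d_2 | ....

Answer: M ≅ ℤ^1 ⊕ ℤ/2 ⊕ ℤ/4

Derivation:
rank_ℚ(R)=2; free=3−2=1
SNF(R) diag = [2, 4] → torsion [2, 4]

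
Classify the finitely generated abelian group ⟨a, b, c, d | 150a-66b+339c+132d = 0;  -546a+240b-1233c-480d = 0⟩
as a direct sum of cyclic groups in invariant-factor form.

rank_ℚ(R)=2; free=4−2=2
SNF(R) diag = [3, 6] → torsion [3, 6]

Answer: M ≅ ℤ^2 ⊕ ℤ/3 ⊕ ℤ/6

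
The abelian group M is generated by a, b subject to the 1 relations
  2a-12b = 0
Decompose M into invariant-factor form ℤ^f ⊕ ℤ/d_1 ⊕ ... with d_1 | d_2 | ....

rank_ℚ(R)=1; free=2−1=1
SNF(R) diag = [2] → torsion [2]

Answer: M ≅ ℤ^1 ⊕ ℤ/2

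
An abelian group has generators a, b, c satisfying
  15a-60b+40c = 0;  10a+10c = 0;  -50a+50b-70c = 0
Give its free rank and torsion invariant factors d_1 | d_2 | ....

Answer: M ≅ ℤ/5 ⊕ ℤ/10 ⊕ ℤ/10

Derivation:
rank_ℚ(R)=3; free=3−3=0
SNF(R) diag = [5, 10, 10] → torsion [5, 10, 10]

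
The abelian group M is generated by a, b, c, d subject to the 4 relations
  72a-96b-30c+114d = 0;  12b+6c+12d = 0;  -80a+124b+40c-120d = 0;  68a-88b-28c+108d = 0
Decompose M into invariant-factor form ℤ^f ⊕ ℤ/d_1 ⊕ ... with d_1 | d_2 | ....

Answer: M ≅ ℤ/2 ⊕ ℤ/6 ⊕ ℤ/12 ⊕ ℤ/36

Derivation:
rank_ℚ(R)=4; free=4−4=0
SNF(R) diag = [2, 6, 12, 36] → torsion [2, 6, 12, 36]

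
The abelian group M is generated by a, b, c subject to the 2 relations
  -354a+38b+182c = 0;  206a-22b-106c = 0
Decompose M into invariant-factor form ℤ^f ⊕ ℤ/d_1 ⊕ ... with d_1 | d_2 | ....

Answer: M ≅ ℤ^1 ⊕ ℤ/2 ⊕ ℤ/4

Derivation:
rank_ℚ(R)=2; free=3−2=1
SNF(R) diag = [2, 4] → torsion [2, 4]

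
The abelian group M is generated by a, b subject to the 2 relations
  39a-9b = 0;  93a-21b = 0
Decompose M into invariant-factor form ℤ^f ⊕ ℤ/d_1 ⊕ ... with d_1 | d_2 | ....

Answer: M ≅ ℤ/3 ⊕ ℤ/6

Derivation:
rank_ℚ(R)=2; free=2−2=0
SNF(R) diag = [3, 6] → torsion [3, 6]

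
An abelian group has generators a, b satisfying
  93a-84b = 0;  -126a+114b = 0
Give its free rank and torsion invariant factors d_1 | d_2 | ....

Answer: M ≅ ℤ/3 ⊕ ℤ/6

Derivation:
rank_ℚ(R)=2; free=2−2=0
SNF(R) diag = [3, 6] → torsion [3, 6]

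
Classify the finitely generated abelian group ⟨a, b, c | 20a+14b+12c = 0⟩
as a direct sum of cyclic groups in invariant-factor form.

Answer: M ≅ ℤ^2 ⊕ ℤ/2

Derivation:
rank_ℚ(R)=1; free=3−1=2
SNF(R) diag = [2] → torsion [2]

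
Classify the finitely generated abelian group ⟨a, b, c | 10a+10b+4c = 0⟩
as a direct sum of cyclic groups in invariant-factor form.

Answer: M ≅ ℤ^2 ⊕ ℤ/2

Derivation:
rank_ℚ(R)=1; free=3−1=2
SNF(R) diag = [2] → torsion [2]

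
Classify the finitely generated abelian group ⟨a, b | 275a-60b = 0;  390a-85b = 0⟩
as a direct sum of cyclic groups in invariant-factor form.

rank_ℚ(R)=2; free=2−2=0
SNF(R) diag = [5, 5] → torsion [5, 5]

Answer: M ≅ ℤ/5 ⊕ ℤ/5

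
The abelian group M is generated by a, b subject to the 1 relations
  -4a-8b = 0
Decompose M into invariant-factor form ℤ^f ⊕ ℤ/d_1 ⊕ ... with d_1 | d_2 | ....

rank_ℚ(R)=1; free=2−1=1
SNF(R) diag = [4] → torsion [4]

Answer: M ≅ ℤ^1 ⊕ ℤ/4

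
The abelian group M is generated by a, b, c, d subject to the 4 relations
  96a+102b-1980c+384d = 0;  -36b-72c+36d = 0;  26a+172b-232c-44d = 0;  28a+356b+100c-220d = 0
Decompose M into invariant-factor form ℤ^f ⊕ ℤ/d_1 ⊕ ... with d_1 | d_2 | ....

Answer: M ≅ ℤ/2 ⊕ ℤ/6 ⊕ ℤ/12 ⊕ ℤ/36

Derivation:
rank_ℚ(R)=4; free=4−4=0
SNF(R) diag = [2, 6, 12, 36] → torsion [2, 6, 12, 36]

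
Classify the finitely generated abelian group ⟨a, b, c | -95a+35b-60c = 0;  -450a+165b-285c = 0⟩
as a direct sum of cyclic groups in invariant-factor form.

Answer: M ≅ ℤ^1 ⊕ ℤ/5 ⊕ ℤ/15

Derivation:
rank_ℚ(R)=2; free=3−2=1
SNF(R) diag = [5, 15] → torsion [5, 15]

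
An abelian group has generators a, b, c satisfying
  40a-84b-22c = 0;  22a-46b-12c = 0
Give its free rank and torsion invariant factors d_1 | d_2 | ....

Answer: M ≅ ℤ^1 ⊕ ℤ/2 ⊕ ℤ/2

Derivation:
rank_ℚ(R)=2; free=3−2=1
SNF(R) diag = [2, 2] → torsion [2, 2]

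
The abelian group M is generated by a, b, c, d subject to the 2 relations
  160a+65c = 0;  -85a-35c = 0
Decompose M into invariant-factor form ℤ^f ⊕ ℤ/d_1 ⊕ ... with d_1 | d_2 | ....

rank_ℚ(R)=2; free=4−2=2
SNF(R) diag = [5, 15] → torsion [5, 15]

Answer: M ≅ ℤ^2 ⊕ ℤ/5 ⊕ ℤ/15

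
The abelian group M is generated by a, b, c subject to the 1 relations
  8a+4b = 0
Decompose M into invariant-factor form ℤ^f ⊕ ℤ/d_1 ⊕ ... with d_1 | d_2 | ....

Answer: M ≅ ℤ^2 ⊕ ℤ/4

Derivation:
rank_ℚ(R)=1; free=3−1=2
SNF(R) diag = [4] → torsion [4]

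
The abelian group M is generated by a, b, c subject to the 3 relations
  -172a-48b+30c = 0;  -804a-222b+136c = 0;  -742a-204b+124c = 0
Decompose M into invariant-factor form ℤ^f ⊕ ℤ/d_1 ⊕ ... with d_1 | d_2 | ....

Answer: M ≅ ℤ/2 ⊕ ℤ/2 ⊕ ℤ/6

Derivation:
rank_ℚ(R)=3; free=3−3=0
SNF(R) diag = [2, 2, 6] → torsion [2, 2, 6]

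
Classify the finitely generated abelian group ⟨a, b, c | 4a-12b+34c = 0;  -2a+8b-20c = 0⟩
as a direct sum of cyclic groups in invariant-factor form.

Answer: M ≅ ℤ^1 ⊕ ℤ/2 ⊕ ℤ/2

Derivation:
rank_ℚ(R)=2; free=3−2=1
SNF(R) diag = [2, 2] → torsion [2, 2]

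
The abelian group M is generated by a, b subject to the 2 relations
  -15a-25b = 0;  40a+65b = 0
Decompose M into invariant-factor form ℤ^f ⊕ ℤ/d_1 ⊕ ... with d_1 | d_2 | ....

rank_ℚ(R)=2; free=2−2=0
SNF(R) diag = [5, 5] → torsion [5, 5]

Answer: M ≅ ℤ/5 ⊕ ℤ/5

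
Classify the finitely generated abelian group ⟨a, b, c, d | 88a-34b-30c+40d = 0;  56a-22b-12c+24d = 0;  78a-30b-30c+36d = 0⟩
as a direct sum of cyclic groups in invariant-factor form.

Answer: M ≅ ℤ^1 ⊕ ℤ/2 ⊕ ℤ/2 ⊕ ℤ/6

Derivation:
rank_ℚ(R)=3; free=4−3=1
SNF(R) diag = [2, 2, 6] → torsion [2, 2, 6]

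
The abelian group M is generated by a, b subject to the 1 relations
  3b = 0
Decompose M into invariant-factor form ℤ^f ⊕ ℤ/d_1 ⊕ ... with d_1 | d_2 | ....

rank_ℚ(R)=1; free=2−1=1
SNF(R) diag = [3] → torsion [3]

Answer: M ≅ ℤ^1 ⊕ ℤ/3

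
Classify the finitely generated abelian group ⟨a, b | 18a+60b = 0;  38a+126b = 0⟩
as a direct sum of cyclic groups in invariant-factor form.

rank_ℚ(R)=2; free=2−2=0
SNF(R) diag = [2, 6] → torsion [2, 6]

Answer: M ≅ ℤ/2 ⊕ ℤ/6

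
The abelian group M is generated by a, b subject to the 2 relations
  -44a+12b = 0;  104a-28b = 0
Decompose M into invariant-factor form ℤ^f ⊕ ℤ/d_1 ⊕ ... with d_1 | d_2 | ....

rank_ℚ(R)=2; free=2−2=0
SNF(R) diag = [4, 4] → torsion [4, 4]

Answer: M ≅ ℤ/4 ⊕ ℤ/4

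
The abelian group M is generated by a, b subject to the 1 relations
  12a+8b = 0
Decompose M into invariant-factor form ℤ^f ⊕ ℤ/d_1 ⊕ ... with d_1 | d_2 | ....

rank_ℚ(R)=1; free=2−1=1
SNF(R) diag = [4] → torsion [4]

Answer: M ≅ ℤ^1 ⊕ ℤ/4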